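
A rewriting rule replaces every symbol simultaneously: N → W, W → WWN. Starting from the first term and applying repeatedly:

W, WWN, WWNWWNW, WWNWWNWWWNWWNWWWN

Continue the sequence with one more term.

WWNWWNWWWNWWNWWWNWWNWWNWWWNWWNWWWNWWNWWNW

Applying the rule to each of the 17 symbols of WWNWWNWWWNWWNWWWN gives the pieces WWN WWN W WWN WWN W WWN WWN WWN W WWN WWN W WWN WWN WWN W, which concatenate to the answer.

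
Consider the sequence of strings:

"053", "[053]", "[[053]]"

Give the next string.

Every step adds [ to the front and ] to the end of the previous string.
One more step from [[053]] gives the answer.

[[[053]]]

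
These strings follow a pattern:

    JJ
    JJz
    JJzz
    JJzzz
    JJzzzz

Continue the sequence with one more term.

The strings grow by a fixed suffix z each time.
So the next term is JJzzzz·z.

JJzzzzz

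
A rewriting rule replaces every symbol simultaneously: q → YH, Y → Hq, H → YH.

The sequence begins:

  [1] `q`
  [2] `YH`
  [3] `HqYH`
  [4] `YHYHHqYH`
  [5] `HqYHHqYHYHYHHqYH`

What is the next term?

Rewriting the 16 symbols of HqYHHqYHYHYHHqYH one by one yields YH YH Hq YH YH YH Hq YH Hq YH Hq YH YH YH Hq YH; concatenated:

YHYHHqYHYHYHHqYHHqYHHqYHYHYHHqYH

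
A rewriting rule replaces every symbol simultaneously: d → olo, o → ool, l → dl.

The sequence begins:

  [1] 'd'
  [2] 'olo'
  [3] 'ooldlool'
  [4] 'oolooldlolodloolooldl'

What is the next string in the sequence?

Applying the rule to each of the 21 symbols of oolooldlolodloolooldl gives the pieces ool ool dl ool ool dl olo dl ool dl ool olo dl ool ool dl ool ool dl olo dl, which concatenate to the answer.

oolooldloolooldlolodlooldloololodloolooldloolooldlolodl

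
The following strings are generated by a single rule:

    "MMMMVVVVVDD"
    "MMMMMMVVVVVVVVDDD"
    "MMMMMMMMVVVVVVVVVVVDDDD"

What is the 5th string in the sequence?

Each string has the form M^{2n} V^{3n-1} D^{n}, where the shown terms are n = 2, 3, 4.
At n = 6 the blocks have lengths 12, 17, 6.

MMMMMMMMMMMMVVVVVVVVVVVVVVVVVDDDDDD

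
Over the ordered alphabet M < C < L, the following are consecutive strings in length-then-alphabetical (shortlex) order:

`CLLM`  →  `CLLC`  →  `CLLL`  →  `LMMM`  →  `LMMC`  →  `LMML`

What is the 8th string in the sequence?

LMCC

Continuing the enumeration 2 steps past LMML: LMML → LMCM → (answer).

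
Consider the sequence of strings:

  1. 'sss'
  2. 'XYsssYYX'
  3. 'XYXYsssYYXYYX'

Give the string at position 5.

XYXYXYXYsssYYXYYXYYXYYX

Every step adds XY to the front and YYX to the end of the previous string.
From XYXYsssYYXYYX, 2 further steps: XYXYsssYYXYYX → XYXYXYsssYYXYYXYYX → (answer).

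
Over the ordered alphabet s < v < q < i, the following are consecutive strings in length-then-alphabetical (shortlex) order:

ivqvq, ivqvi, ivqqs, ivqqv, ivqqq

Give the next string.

Find the rightmost character of ivqqq below i, bump it to the next letter, and reset everything to its right to s.

ivqqi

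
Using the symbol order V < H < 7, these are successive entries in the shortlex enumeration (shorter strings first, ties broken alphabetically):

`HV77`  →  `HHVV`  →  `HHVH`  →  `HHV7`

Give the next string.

HHHV

Find the rightmost character of HHV7 below 7, bump it to the next letter, and reset everything to its right to V.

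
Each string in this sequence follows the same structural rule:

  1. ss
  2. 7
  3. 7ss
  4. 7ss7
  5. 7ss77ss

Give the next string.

From term 3 onward, concatenate the last term with the second-to-last: 7·ss = 7ss, 7ss·7 = 7ss7, …
So term 6 is 7ss77ss·7ss7.

7ss77ss7ss7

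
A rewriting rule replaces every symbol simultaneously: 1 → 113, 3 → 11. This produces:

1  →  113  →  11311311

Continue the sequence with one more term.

Apply φ to 11311311 symbol by symbol: 1→113, 1→113, 3→11, 1→113, 1→113, 3→11, 1→113, 1→113; joined: 113 113 11 113 113 11 113 113.

1131131111311311113113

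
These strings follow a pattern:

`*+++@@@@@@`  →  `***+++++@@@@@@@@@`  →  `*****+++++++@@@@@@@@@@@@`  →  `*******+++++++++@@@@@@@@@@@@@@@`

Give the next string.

*********+++++++++++@@@@@@@@@@@@@@@@@@

Reading off run lengths: * runs 1, 3, 5, 7; + runs 3, 5, 7, 9; @ runs 6, 9, 12, 15 — each is linear in n (n = 1, 2, …).
Setting n = 5 gives 9, 11, 18 characters in each block.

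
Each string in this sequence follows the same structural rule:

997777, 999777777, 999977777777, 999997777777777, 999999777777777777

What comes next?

999999977777777777777

Reading off run lengths: 9 runs 2, 3, 4, 5, 6; 7 runs 4, 6, 8, 10, 12 — each is linear in n, where the shown terms are n = 2, 3, 4, 5, 6.
At n = 7 the blocks have lengths 7, 14.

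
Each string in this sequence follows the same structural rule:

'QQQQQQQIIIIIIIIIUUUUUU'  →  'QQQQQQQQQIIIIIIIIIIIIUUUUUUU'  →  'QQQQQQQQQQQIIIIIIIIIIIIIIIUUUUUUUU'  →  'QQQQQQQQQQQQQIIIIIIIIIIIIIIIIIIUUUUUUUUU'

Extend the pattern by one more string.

QQQQQQQQQQQQQQQIIIIIIIIIIIIIIIIIIIIIUUUUUUUUUU

Each string has the form Q^{2n+1} I^{3n} U^{n+3}, where the shown terms are n = 3, 4, 5, 6.
Setting n = 7 gives 15, 21, 10 characters in each block.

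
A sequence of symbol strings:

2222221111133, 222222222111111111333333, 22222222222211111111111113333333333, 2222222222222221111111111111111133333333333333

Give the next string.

222222222222222222111111111111111111111333333333333333333

Reading off run lengths: 2 runs 6, 9, 12, 15; 1 runs 5, 9, 13, 17; 3 runs 2, 6, 10, 14 — each is linear in n (n = 1, 2, …).
At n = 5 the blocks have lengths 18, 21, 18.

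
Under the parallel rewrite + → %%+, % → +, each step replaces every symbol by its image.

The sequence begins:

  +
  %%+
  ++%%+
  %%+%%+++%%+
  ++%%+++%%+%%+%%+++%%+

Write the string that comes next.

%%+%%+++%%+%%+%%+++%%+++%%+++%%+%%+%%+++%%+

Applying the rule to each of the 21 symbols of ++%%+++%%+%%+%%+++%%+ gives the pieces %%+ %%+ + + %%+ %%+ %%+ + + %%+ + + %%+ + + %%+ %%+ %%+ + + %%+, which concatenate to the answer.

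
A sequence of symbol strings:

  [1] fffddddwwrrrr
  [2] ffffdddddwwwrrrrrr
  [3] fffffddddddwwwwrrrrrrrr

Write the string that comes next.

Each string has the form f^{n+1} d^{n+2} w^{n} r^{2n}, where the shown terms are n = 2, 3, 4.
Setting n = 5 gives 6, 7, 5, 10 characters in each block.

ffffffdddddddwwwwwrrrrrrrrrr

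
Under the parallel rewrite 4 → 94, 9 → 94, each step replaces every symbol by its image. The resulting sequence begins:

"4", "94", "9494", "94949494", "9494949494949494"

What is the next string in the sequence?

94949494949494949494949494949494

Applying the rule to each of the 16 symbols of 9494949494949494 gives the pieces 94 94 94 94 94 94 94 94 94 94 94 94 94 94 94 94, which concatenate to the answer.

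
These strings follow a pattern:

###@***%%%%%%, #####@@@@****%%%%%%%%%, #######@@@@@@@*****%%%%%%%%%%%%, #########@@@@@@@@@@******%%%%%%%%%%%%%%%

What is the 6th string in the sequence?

Term n consists of 2n+1 #'s, followed by 3n-2 @'s, followed by n+2 *'s, followed by 3n+3 %'s (n = 1, 2, …).
Setting n = 6 gives 13, 16, 8, 21 characters in each block.

#############@@@@@@@@@@@@@@@@********%%%%%%%%%%%%%%%%%%%%%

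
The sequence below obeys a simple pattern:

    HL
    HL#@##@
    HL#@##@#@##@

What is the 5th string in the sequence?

HL#@##@#@##@#@##@#@##@

Each term is the previous one with #@##@ appended.
From HL#@##@#@##@, 2 further steps: HL#@##@#@##@ → HL#@##@#@##@#@##@ → (answer).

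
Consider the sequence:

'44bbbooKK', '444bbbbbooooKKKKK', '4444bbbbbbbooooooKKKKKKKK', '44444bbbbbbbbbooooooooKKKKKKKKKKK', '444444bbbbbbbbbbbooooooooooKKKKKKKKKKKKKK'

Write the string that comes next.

The n-th term is n+1 4's then 2n+1 b's then 2n o's then 3n-1 K's (n = 1, 2, …).
For the next term, n = 6, so the run lengths are 7, 13, 12, 17.

4444444bbbbbbbbbbbbbooooooooooooKKKKKKKKKKKKKKKKK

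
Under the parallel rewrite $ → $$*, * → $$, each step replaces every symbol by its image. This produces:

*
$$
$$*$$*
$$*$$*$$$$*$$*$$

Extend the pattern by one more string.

$$*$$*$$$$*$$*$$$$*$$*$$*$$*$$$$*$$*$$$$*$$*

Applying the rule to each of the 16 symbols of $$*$$*$$$$*$$*$$ gives the pieces $$* $$* $$ $$* $$* $$ $$* $$* $$* $$* $$ $$* $$* $$ $$* $$*, which concatenate to the answer.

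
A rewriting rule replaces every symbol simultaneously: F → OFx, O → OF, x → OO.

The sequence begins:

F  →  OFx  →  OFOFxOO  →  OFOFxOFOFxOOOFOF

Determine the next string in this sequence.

Applying the rule to each of the 16 symbols of OFOFxOFOFxOOOFOF gives the pieces OF OFx OF OFx OO OF OFx OF OFx OO OF OF OF OFx OF OFx, which concatenate to the answer.

OFOFxOFOFxOOOFOFxOFOFxOOOFOFOFOFxOFOFx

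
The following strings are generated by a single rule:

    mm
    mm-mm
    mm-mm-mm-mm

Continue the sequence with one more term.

Every step duplicates the string with '-' between the halves.
Doubling mm-mm-mm-mm with '-' between the halves:

mm-mm-mm-mm-mm-mm-mm-mm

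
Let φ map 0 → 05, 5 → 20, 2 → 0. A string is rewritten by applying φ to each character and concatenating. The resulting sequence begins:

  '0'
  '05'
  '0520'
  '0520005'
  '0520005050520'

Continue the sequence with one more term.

Replace each of the 13 characters of 0520005050520 in place — 05 20 0 05 05 05 20 05 20 05 20 0 05 — and concatenate.

052000505052005200520005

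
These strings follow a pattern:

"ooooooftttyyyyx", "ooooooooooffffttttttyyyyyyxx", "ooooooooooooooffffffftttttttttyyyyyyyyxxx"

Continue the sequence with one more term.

Term n consists of 4n+2 o's, followed by 3n-2 f's, followed by 3n t's, followed by 2n+2 y's, followed by n x's (n = 1, 2, …).
For the next term, n = 4, so the run lengths are 18, 10, 12, 10, 4.

ooooooooooooooooooffffffffffttttttttttttyyyyyyyyyyxxxx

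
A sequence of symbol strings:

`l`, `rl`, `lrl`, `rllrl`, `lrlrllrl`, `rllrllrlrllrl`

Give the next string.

lrlrllrlrllrllrlrllrl

This is a Fibonacci-style word recurrence s(k) = s(k−2)·s(k−1): e.g. l·rl = lrl.
So term 7 is lrlrllrl·rllrllrlrllrl.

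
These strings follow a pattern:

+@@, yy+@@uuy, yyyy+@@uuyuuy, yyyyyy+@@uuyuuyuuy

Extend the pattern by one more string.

Every step adds yy to the front and uuy to the end of the previous string.
One more step from yyyyyy+@@uuyuuyuuy gives the answer.

yyyyyyyy+@@uuyuuyuuyuuy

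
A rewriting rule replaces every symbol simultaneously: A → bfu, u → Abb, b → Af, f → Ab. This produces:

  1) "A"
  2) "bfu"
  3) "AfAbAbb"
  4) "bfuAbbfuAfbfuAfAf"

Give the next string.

Replace each of the 17 characters of bfuAbbfuAfbfuAfAf in place — Af Ab Abb bfu Af Af Ab Abb bfu Ab Af Ab Abb bfu Ab bfu Ab — and concatenate.

AfAbAbbbfuAfAfAbAbbbfuAbAfAbAbbbfuAbbfuAb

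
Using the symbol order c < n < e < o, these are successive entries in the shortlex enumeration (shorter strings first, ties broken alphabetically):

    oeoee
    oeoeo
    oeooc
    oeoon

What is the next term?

oeooe

Find the rightmost character of oeoon below o, bump it to the next letter, and reset everything to its right to c.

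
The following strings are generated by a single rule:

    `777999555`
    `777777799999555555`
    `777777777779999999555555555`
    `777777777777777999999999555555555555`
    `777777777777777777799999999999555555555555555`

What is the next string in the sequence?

Reading off run lengths: 7 runs 3, 7, 11, 15, 19; 9 runs 3, 5, 7, 9, 11; 5 runs 3, 6, 9, 12, 15 — each is linear in n (n = 1, 2, …).
For the next term, n = 6, so the run lengths are 23, 13, 18.

777777777777777777777779999999999999555555555555555555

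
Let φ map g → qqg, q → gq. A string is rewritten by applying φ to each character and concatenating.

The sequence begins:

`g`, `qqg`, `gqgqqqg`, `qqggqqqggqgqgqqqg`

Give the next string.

gqgqqqgqqggqgqgqqqgqqggqqqggqqqggqgqgqqqg

Replace each of the 17 characters of qqggqqqggqgqgqqqg in place — gq gq qqg qqg gq gq gq qqg qqg gq qqg gq qqg gq gq gq qqg — and concatenate.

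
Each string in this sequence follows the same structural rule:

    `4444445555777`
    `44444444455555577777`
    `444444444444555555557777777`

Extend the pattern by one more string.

4444444444444445555555555777777777

Each string has the form 4^{3n} 5^{2n} 7^{2n-1}, where the shown terms are n = 2, 3, 4.
At n = 5 the blocks have lengths 15, 10, 9.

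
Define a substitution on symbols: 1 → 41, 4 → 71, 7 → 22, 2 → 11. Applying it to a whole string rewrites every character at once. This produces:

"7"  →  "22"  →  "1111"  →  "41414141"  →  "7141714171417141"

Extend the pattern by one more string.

22417141224171412241714122417141

φ(7141714171417141) expands symbol-by-symbol to 22 41 71 41 22 41 71 41 22 41 71 41 22 41 71 41; joining the 16 pieces gives the next term.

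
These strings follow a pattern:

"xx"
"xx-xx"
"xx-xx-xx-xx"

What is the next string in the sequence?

Each string is two copies of the previous one joined by '-'.
So the next term is two copies of xx-xx-xx-xx with '-' between the halves.

xx-xx-xx-xx-xx-xx-xx-xx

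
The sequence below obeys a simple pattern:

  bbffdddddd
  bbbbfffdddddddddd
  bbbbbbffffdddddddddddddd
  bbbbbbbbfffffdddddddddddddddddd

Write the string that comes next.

bbbbbbbbbbffffffdddddddddddddddddddddd

Each string has the form b^{2n} f^{n+1} d^{4n+2} (n = 1, 2, …).
Setting n = 5 gives 10, 6, 22 characters in each block.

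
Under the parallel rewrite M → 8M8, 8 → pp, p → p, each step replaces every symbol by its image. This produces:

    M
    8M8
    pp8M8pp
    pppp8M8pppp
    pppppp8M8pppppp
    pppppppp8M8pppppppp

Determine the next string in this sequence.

Replace each of the 19 characters of pppppppp8M8pppppppp in place — p p p p p p p p pp 8M8 pp p p p p p p p p — and concatenate.

pppppppppp8M8pppppppppp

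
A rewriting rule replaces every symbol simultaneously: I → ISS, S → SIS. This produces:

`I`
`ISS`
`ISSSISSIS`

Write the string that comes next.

Rewriting each symbol of ISSSISSIS: I→ISS, S→SIS, S→SIS, S→SIS, I→ISS, S→SIS, S→SIS, I→ISS, S→SIS, which concatenates to ISS SIS SIS SIS ISS SIS SIS ISS SIS.

ISSSISSISSISISSSISSISISSSIS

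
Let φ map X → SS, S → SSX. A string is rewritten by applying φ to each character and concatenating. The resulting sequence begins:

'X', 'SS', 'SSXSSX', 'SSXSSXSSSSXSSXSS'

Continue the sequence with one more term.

φ(SSXSSXSSSSXSSXSS) expands symbol-by-symbol to SSX SSX SS SSX SSX SS SSX SSX SSX SSX SS SSX SSX SS SSX SSX; joining the 16 pieces gives the next term.

SSXSSXSSSSXSSXSSSSXSSXSSXSSXSSSSXSSXSSSSXSSX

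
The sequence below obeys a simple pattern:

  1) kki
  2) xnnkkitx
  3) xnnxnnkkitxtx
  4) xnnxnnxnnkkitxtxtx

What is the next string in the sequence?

Every step adds xnn to the front and tx to the end of the previous string.
One more step from xnnxnnxnnkkitxtxtx gives the answer.

xnnxnnxnnxnnkkitxtxtxtx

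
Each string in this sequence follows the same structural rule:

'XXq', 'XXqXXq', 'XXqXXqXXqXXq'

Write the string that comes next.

XXqXXqXXqXXqXXqXXqXXqXXq

s(k+1) = s(k)·s(k) — each term doubles the last.
One more doubling of XXqXXqXXqXXq gives the answer.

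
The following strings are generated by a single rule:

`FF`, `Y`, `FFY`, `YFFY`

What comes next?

From term 3 onward, concatenate the second-to-last term with the last: FF·Y = FFY, Y·FFY = YFFY, …
The next term joins FFY and YFFY.

FFYYFFY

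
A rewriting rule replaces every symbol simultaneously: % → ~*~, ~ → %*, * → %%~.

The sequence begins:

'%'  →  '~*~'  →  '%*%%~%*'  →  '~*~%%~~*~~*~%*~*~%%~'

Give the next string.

%*%%~%*~*~~*~%*%*%%~%*%*%%~%*~*~%%~%*%%~%*~*~~*~%*

Replace each of the 20 characters of ~*~%%~~*~~*~%*~*~%%~ in place — %* %%~ %* ~*~ ~*~ %* %* %%~ %* %* %%~ %* ~*~ %%~ %* %%~ %* ~*~ ~*~ %* — and concatenate.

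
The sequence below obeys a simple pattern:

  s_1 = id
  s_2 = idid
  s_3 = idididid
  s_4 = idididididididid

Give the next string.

Each string is two copies of the previous one concatenated.
Doubling idididididididid:

idididididididididididididididid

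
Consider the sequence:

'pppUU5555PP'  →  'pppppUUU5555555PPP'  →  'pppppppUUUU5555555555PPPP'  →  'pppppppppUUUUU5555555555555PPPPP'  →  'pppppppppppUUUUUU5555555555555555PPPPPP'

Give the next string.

Term n consists of 2n+1 p's, followed by n+1 U's, followed by 3n+1 5's, followed by n+1 P's (n = 1, 2, …).
Setting n = 6 gives 13, 7, 19, 7 characters in each block.

pppppppppppppUUUUUUU5555555555555555555PPPPPPP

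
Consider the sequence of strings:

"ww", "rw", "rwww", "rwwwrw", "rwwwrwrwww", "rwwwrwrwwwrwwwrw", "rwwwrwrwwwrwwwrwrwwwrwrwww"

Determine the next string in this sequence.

This is a Fibonacci-style word recurrence s(k) = s(k−1)·s(k−2): e.g. rw·ww = rwww.
The next term joins rwwwrwrwwwrwwwrwrwwwrwrwww and rwwwrwrwwwrwwwrw.

rwwwrwrwwwrwwwrwrwwwrwrwwwrwwwrwrwwwrwwwrw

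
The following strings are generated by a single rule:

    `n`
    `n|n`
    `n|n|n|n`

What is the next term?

n|n|n|n|n|n|n|n

Every step duplicates the string with '|' between the halves.
So the next term is two copies of n|n|n|n with '|' between the halves.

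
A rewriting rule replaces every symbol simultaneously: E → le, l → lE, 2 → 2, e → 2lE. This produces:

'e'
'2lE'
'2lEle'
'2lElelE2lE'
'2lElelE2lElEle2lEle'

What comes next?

2lElelE2lElEle2lElelElelE2lE2lElelE2lE

φ(2lElelE2lElEle2lEle) expands symbol-by-symbol to 2 lE le lE 2lE lE le 2 lE le lE le lE 2lE 2 lE le lE 2lE; joining the 19 pieces gives the next term.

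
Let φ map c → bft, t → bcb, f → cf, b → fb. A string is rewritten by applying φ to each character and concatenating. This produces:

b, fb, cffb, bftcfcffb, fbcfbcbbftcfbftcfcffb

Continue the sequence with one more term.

Replace each of the 21 characters of fbcfbcbbftcfbftcfcffb in place — cf fb bft cf fb bft fb fb cf bcb bft cf fb cf bcb bft cf bft cf cf fb — and concatenate.

cffbbftcffbbftfbfbcfbcbbftcffbcfbcbbftcfbftcfcffb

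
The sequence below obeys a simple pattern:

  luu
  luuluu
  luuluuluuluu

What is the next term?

Each string is two copies of the previous one concatenated.
Doubling luuluuluuluu:

luuluuluuluuluuluuluuluu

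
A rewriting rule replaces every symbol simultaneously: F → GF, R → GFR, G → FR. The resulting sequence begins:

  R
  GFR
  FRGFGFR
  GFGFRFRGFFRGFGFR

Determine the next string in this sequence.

Replace each of the 16 characters of GFGFRFRGFFRGFGFR in place — FR GF FR GF GFR GF GFR FR GF GF GFR FR GF FR GF GFR — and concatenate.

FRGFFRGFGFRGFGFRFRGFGFGFRFRGFFRGFGFR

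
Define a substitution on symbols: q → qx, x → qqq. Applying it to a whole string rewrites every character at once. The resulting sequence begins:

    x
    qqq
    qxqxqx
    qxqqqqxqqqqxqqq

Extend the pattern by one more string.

Rewriting the 15 symbols of qxqqqqxqqqqxqqq one by one yields qx qqq qx qx qx qx qqq qx qx qx qx qqq qx qx qx; concatenated:

qxqqqqxqxqxqxqqqqxqxqxqxqqqqxqxqx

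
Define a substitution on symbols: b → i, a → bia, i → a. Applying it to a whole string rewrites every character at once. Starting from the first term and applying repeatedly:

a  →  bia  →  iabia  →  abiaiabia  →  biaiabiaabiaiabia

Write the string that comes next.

iabiaabiaiabiabiaiabiaabiaiabia

Applying the rule to each of the 17 symbols of biaiabiaabiaiabia gives the pieces i a bia a bia i a bia bia i a bia a bia i a bia, which concatenate to the answer.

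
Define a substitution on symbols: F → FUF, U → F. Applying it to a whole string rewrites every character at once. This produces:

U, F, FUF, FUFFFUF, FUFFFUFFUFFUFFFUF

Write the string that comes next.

FUFFFUFFUFFUFFFUFFUFFFUFFUFFFUFFUFFUFFFUF

Replace each of the 17 characters of FUFFFUFFUFFUFFFUF in place — FUF F FUF FUF FUF F FUF FUF F FUF FUF F FUF FUF FUF F FUF — and concatenate.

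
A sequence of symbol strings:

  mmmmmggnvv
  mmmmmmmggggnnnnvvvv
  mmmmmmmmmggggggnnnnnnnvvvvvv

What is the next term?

mmmmmmmmmmmggggggggnnnnnnnnnnvvvvvvvv

The n-th term is 2n+3 m's then 2n g's then 3n-2 n's then 2n v's (n = 1, 2, …).
For the next term, n = 4, so the run lengths are 11, 8, 10, 8.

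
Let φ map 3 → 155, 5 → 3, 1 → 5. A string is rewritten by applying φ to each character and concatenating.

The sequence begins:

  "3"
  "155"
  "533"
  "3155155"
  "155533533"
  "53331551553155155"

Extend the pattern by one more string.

Applying the rule to each of the 17 symbols of 53331551553155155 gives the pieces 3 155 155 155 5 3 3 5 3 3 155 5 3 3 5 3 3, which concatenate to the answer.

3155155155533533155533533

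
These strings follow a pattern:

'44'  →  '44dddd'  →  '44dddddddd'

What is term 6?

44dddddddddddddddddddd

Each term is the previous one with dddd appended.
From 44dddddddd, 3 further steps: 44dddddddd → 44dddddddddddd → 44dddddddddddddddd → (answer).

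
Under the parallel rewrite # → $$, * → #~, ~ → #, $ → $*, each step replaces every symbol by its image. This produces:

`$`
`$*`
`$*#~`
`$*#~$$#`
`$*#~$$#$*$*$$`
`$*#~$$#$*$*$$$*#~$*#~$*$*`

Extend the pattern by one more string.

Replace each of the 25 characters of $*#~$$#$*$*$$$*#~$*#~$*$* in place — $* #~ $$ # $* $* $$ $* #~ $* #~ $* $* $* #~ $$ # $* #~ $$ # $* #~ $* #~ — and concatenate.

$*#~$$#$*$*$$$*#~$*#~$*$*$*#~$$#$*#~$$#$*#~$*#~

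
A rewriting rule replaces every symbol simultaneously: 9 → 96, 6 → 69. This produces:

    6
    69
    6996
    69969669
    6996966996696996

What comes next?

Applying the rule to each of the 16 symbols of 6996966996696996 gives the pieces 69 96 96 69 96 69 69 96 96 69 69 96 69 96 96 69, which concatenate to the answer.

69969669966969969669699669969669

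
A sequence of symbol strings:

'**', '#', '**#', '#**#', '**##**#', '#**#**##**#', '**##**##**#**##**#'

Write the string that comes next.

#**#**##**#**##**##**#**##**#

Each term (from the third on) is the two preceding terms concatenated in order: term 3 = **·# = **#.
The next term joins #**#**##**# and **##**##**#**##**#.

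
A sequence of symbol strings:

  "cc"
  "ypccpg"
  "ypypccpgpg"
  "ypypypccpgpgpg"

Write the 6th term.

ypypypypypccpgpgpgpgpg

s(k+1) = yp·s(k)·pg, so each term gains yp as a prefix and pg as a suffix.
From ypypypccpgpgpg, 2 further steps: ypypypccpgpgpg → ypypypypccpgpgpgpg → (answer).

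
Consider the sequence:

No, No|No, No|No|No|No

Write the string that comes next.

Every step duplicates the string with '|' between the halves.
Doubling No|No|No|No with '|' between the halves:

No|No|No|No|No|No|No|No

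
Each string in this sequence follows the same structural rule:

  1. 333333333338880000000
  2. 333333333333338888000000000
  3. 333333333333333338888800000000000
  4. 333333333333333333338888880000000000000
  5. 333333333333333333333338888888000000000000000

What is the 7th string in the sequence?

The n-th term is 3n+2 3's then n 8's then 2n+1 0's, where the shown terms are n = 3, 4, 5, 6, 7.
For term 7, n = 9, so the run lengths are 29, 9, 19.

333333333333333333333333333338888888880000000000000000000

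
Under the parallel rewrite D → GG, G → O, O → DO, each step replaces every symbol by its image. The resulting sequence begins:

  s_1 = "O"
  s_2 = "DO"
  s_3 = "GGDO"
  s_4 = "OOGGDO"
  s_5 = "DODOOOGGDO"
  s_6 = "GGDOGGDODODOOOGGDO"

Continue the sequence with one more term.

OOGGDOOOGGDOGGDOGGDODODOOOGGDO

φ(GGDOGGDODODOOOGGDO) expands symbol-by-symbol to O O GG DO O O GG DO GG DO GG DO DO DO O O GG DO; joining the 18 pieces gives the next term.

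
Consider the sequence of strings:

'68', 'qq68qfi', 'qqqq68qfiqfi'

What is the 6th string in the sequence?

Each term wraps the previous one in qq on the left and qfi on the right.
From qqqq68qfiqfi, 3 further steps: qqqq68qfiqfi → qqqqqq68qfiqfiqfi → qqqqqqqq68qfiqfiqfiqfi → (answer).

qqqqqqqqqq68qfiqfiqfiqfiqfi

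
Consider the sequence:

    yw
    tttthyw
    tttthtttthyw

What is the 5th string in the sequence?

Every step adds tttth at the front: s(k+1) = tttth·s(k).
From tttthtttthyw, 2 further steps: tttthtttthyw → tttthtttthtttthyw → (answer).

tttthtttthtttthtttthyw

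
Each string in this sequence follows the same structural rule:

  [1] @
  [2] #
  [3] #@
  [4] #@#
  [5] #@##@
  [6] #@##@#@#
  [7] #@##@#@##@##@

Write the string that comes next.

From term 3 onward, concatenate the last term with the second-to-last: #·@ = #@, #@·# = #@#, …
The next term joins #@##@#@##@##@ and #@##@#@#.

#@##@#@##@##@#@##@#@#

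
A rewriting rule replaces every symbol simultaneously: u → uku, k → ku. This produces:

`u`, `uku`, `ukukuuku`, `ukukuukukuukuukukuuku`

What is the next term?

ukukuukukuukuukukuukukuukuukukuukuukukuukukuukuukukuuku

Replace each of the 21 characters of ukukuukukuukuukukuuku in place — uku ku uku ku uku uku ku uku ku uku uku ku uku uku ku uku ku uku uku ku uku — and concatenate.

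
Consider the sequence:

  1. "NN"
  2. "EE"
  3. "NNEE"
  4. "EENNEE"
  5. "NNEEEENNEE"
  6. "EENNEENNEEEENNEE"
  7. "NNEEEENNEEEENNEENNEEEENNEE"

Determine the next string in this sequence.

EENNEENNEEEENNEENNEEEENNEEEENNEENNEEEENNEE

Each term (from the third on) is the two preceding terms concatenated in order: term 3 = NN·EE = NNEE.
Continuing: EENNEENNEEEENNEE · NNEEEENNEEEENNEENNEEEENNEE gives term 8.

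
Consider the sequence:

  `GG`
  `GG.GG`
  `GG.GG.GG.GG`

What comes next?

Every step duplicates the string with '.' between the halves.
Doubling GG.GG.GG.GG with '.' between the halves:

GG.GG.GG.GG.GG.GG.GG.GG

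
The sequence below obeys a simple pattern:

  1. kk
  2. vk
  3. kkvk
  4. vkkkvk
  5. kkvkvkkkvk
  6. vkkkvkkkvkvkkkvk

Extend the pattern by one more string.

kkvkvkkkvkvkkkvkkkvkvkkkvk

Each term (from the third on) is the two preceding terms concatenated in order: term 3 = kk·vk = kkvk.
So term 7 is kkvkvkkkvk·vkkkvkkkvkvkkkvk.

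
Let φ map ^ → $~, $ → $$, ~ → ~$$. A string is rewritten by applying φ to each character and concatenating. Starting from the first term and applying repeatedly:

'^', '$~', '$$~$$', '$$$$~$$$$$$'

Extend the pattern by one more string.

Rewriting each symbol of $$$$~$$$$$$: $→$$, $→$$, $→$$, $→$$, ~→~$$, $→$$, $→$$, $→$$, $→$$, $→$$, $→$$, which concatenates to $$ $$ $$ $$ ~$$ $$ $$ $$ $$ $$ $$.

$$$$$$$$~$$$$$$$$$$$$$$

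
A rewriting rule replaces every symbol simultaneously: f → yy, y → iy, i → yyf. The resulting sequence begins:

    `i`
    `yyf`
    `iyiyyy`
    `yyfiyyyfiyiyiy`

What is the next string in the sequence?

iyiyyyyyfiyiyiyyyyyfiyyyfiyyyfiy

φ(yyfiyyyfiyiyiy) expands symbol-by-symbol to iy iy yy yyf iy iy iy yy yyf iy yyf iy yyf iy; joining the 14 pieces gives the next term.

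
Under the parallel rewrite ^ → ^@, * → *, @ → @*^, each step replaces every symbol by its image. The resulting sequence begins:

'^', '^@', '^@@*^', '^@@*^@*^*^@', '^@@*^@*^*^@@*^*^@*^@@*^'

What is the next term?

Rewriting the 23 symbols of ^@@*^@*^*^@@*^*^@*^@@*^ one by one yields ^@ @*^ @*^ * ^@ @*^ * ^@ * ^@ @*^ @*^ * ^@ * ^@ @*^ * ^@ @*^ @*^ * ^@; concatenated:

^@@*^@*^*^@@*^*^@*^@@*^@*^*^@*^@@*^*^@@*^@*^*^@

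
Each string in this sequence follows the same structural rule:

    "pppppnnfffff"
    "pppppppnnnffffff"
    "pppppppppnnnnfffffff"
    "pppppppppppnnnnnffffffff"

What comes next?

pppppppppppppnnnnnnfffffffff

Each string has the form p^{2n-1} n^{n-1} f^{n+2}, where the shown terms are n = 3, 4, 5, 6.
Setting n = 7 gives 13, 6, 9 characters in each block.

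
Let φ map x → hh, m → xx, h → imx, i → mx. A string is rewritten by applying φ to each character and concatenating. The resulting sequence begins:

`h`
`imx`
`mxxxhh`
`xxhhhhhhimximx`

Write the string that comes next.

φ(xxhhhhhhimximx) expands symbol-by-symbol to hh hh imx imx imx imx imx imx mx xx hh mx xx hh; joining the 14 pieces gives the next term.

hhhhimximximximximximxmxxxhhmxxxhh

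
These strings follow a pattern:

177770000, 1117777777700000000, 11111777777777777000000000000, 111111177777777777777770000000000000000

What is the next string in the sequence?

1111111117777777777777777777700000000000000000000

Term n consists of 2n-1 1's, followed by 4n 7's, followed by 4n 0's (n = 1, 2, …).
At n = 5 the blocks have lengths 9, 20, 20.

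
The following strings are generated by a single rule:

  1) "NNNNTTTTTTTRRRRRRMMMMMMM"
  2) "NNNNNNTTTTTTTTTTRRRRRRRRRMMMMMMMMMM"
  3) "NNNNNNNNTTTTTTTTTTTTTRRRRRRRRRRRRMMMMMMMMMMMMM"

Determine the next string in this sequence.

NNNNNNNNNNTTTTTTTTTTTTTTTTRRRRRRRRRRRRRRRMMMMMMMMMMMMMMMM

Term n consists of 2n N's, followed by 3n+1 T's, followed by 3n R's, followed by 3n+1 M's, where the shown terms are n = 2, 3, 4.
At n = 5 the blocks have lengths 10, 16, 15, 16.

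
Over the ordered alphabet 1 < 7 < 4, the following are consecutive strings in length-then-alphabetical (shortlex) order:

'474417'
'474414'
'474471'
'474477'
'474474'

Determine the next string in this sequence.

The successor of 474474 increments the rightmost position that isn't already 4 and resets every position after it to 1.

474441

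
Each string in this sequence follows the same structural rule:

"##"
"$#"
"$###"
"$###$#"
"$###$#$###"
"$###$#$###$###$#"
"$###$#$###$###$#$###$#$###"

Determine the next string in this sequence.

$###$#$###$###$#$###$#$###$###$#$###$###$#

This is a Fibonacci-style word recurrence s(k) = s(k−1)·s(k−2): e.g. $#·## = $###.
So term 8 is $###$#$###$###$#$###$#$###·$###$#$###$###$#.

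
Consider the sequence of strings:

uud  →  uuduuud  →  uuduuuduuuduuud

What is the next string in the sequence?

uuduuuduuuduuuduuuduuuduuuduuud

s(k+1) = s(k)·u·s(k) — each term doubles the last with 'u' between the halves.
So the next term is two copies of uuduuuduuuduuud with 'u' between the halves.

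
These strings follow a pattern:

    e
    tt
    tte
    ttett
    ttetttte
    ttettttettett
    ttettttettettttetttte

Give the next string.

ttettttettettttettttettettttettett

This is a Fibonacci-style word recurrence s(k) = s(k−1)·s(k−2): e.g. tt·e = tte.
So term 8 is ttettttettettttetttte·ttettttettett.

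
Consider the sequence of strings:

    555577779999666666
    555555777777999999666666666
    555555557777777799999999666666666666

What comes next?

Term n consists of 2n 5's, followed by 2n 7's, followed by 2n 9's, followed by 3n 6's, where the shown terms are n = 2, 3, 4.
At n = 5 the blocks have lengths 10, 10, 10, 15.

555555555577777777779999999999666666666666666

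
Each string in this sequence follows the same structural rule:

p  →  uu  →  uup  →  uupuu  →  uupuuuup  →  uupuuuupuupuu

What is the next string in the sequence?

uupuuuupuupuuuupuuuup

From term 3 onward, concatenate the last term with the second-to-last: uu·p = uup, uup·uu = uupuu, …
So term 7 is uupuuuupuupuu·uupuuuup.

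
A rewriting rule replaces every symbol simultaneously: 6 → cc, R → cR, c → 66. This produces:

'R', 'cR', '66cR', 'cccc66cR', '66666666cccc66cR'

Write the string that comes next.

cccccccccccccccc66666666cccc66cR

φ(66666666cccc66cR) expands symbol-by-symbol to cc cc cc cc cc cc cc cc 66 66 66 66 cc cc 66 cR; joining the 16 pieces gives the next term.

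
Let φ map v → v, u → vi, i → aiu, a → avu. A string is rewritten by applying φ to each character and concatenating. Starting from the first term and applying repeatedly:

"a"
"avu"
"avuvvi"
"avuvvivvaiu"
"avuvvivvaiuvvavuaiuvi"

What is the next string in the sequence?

Rewriting the 21 symbols of avuvvivvaiuvvavuaiuvi one by one yields avu v vi v v aiu v v avu aiu vi v v avu v vi avu aiu vi v aiu; concatenated:

avuvvivvaiuvvavuaiuvivvavuvviavuaiuvivaiu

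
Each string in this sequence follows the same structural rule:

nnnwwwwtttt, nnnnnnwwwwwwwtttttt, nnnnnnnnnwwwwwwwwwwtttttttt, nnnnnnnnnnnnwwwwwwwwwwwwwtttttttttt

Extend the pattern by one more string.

Each string has the form n^{3n} w^{3n+1} t^{2n+2} (n = 1, 2, …).
Setting n = 5 gives 15, 16, 12 characters in each block.

nnnnnnnnnnnnnnnwwwwwwwwwwwwwwwwtttttttttttt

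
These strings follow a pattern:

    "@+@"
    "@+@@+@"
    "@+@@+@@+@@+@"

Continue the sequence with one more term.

@+@@+@@+@@+@@+@@+@@+@@+@

Each string is two copies of the previous one concatenated.
So the next term is two copies of @+@@+@@+@@+@.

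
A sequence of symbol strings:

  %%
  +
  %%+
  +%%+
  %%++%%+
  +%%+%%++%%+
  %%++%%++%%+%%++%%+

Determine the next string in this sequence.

Each term (from the third on) is the two preceding terms concatenated in order: term 3 = %%·+ = %%+.
Continuing: +%%+%%++%%+ · %%++%%++%%+%%++%%+ gives term 8.

+%%+%%++%%+%%++%%++%%+%%++%%+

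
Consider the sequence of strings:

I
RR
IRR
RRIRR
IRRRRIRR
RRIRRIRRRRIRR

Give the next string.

IRRRRIRRRRIRRIRRRRIRR

This is a Fibonacci-style word recurrence s(k) = s(k−2)·s(k−1): e.g. I·RR = IRR.
So term 7 is IRRRRIRR·RRIRRIRRRRIRR.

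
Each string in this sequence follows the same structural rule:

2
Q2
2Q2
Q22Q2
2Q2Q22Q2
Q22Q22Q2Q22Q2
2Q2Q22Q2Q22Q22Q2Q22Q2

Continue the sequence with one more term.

Q22Q22Q2Q22Q22Q2Q22Q2Q22Q22Q2Q22Q2

From term 3 onward, concatenate the second-to-last term with the last: 2·Q2 = 2Q2, Q2·2Q2 = Q22Q2, …
So term 8 is Q22Q22Q2Q22Q2·2Q2Q22Q2Q22Q22Q2Q22Q2.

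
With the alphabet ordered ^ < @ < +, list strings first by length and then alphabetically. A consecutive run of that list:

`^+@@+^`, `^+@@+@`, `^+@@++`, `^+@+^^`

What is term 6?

Advancing 2 positions from ^+@+^^ through ^+@+^^ → ^+@+^@ reaches term 6.

^+@+^+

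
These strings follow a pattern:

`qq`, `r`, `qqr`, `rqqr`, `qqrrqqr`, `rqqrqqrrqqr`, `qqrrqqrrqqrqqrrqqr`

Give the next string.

From term 3 onward, concatenate the second-to-last term with the last: qq·r = qqr, r·qqr = rqqr, …
The next term joins rqqrqqrrqqr and qqrrqqrrqqrqqrrqqr.

rqqrqqrrqqrqqrrqqrrqqrqqrrqqr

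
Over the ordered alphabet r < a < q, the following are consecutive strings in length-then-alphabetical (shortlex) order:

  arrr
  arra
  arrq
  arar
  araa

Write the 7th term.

arqr

Advancing 2 positions from araa through araa → araq reaches term 7.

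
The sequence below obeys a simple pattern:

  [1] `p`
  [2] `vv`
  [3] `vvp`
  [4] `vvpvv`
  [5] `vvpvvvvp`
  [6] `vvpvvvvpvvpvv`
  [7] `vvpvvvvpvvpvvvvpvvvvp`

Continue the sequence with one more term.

From term 3 onward, concatenate the last term with the second-to-last: vv·p = vvp, vvp·vv = vvpvv, …
The next term joins vvpvvvvpvvpvvvvpvvvvp and vvpvvvvpvvpvv.

vvpvvvvpvvpvvvvpvvvvpvvpvvvvpvvpvv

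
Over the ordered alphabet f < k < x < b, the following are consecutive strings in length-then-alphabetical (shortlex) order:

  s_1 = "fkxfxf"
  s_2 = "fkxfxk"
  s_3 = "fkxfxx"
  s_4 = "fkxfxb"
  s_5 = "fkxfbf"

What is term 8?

fkxfbb

Advancing 3 positions from fkxfbf through fkxfbf → fkxfbk → fkxfbx reaches term 8.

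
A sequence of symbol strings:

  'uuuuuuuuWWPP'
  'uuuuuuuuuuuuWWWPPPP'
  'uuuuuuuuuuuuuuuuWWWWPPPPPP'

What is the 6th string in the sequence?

Reading off run lengths: u runs 8, 12, 16; W runs 2, 3, 4; P runs 2, 4, 6 — each is linear in n, where the shown terms are n = 2, 3, 4.
At n = 7 the blocks have lengths 28, 7, 12.

uuuuuuuuuuuuuuuuuuuuuuuuuuuuWWWWWWWPPPPPPPPPPPP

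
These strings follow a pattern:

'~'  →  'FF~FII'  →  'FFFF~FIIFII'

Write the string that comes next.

s(k+1) = FF·s(k)·FII, so each term gains FF as a prefix and FII as a suffix.
One more step from FFFF~FIIFII gives the answer.

FFFFFF~FIIFIIFII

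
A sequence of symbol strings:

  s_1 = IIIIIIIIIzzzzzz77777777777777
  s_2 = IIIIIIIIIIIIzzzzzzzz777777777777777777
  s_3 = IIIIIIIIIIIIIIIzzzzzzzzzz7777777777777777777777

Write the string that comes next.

Reading off run lengths: I runs 9, 12, 15; z runs 6, 8, 10; 7 runs 14, 18, 22 — each is linear in n, where the shown terms are n = 3, 4, 5.
At n = 6 the blocks have lengths 18, 12, 26.

IIIIIIIIIIIIIIIIIIzzzzzzzzzzzz77777777777777777777777777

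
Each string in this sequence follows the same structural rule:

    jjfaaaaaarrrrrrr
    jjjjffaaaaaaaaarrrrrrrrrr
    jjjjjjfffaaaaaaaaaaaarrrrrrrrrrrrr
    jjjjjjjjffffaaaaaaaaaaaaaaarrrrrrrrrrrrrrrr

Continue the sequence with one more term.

Term n consists of 2n-2 j's, followed by n-1 f's, followed by 3n a's, followed by 3n+1 r's, where the shown terms are n = 2, 3, 4, 5.
Setting n = 6 gives 10, 5, 18, 19 characters in each block.

jjjjjjjjjjfffffaaaaaaaaaaaaaaaaaarrrrrrrrrrrrrrrrrrr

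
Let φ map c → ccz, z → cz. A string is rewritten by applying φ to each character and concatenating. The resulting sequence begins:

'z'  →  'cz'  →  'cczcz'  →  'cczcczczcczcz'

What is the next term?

Applying the rule to each of the 13 symbols of cczcczczcczcz gives the pieces ccz ccz cz ccz ccz cz ccz cz ccz ccz cz ccz cz, which concatenate to the answer.

cczcczczcczcczczcczczcczcczczcczcz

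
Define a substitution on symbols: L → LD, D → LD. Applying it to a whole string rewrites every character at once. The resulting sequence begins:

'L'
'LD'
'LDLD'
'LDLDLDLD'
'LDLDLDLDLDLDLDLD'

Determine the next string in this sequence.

LDLDLDLDLDLDLDLDLDLDLDLDLDLDLDLD

φ(LDLDLDLDLDLDLDLD) expands symbol-by-symbol to LD LD LD LD LD LD LD LD LD LD LD LD LD LD LD LD; joining the 16 pieces gives the next term.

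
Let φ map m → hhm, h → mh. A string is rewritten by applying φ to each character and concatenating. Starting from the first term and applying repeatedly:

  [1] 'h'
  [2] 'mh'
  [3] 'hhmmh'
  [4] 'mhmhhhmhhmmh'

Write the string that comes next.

Rewriting each symbol of mhmhhhmhhmmh: m→hhm, h→mh, m→hhm, h→mh, h→mh, h→mh, m→hhm, h→mh, h→mh, m→hhm, m→hhm, h→mh, which concatenates to hhm mh hhm mh mh mh hhm mh mh hhm hhm mh.

hhmmhhhmmhmhmhhhmmhmhhhmhhmmh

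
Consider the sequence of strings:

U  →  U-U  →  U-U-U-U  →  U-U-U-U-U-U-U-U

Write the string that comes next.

s(k+1) = s(k)·-·s(k) — each term doubles the last with '-' between the halves.
So the next term is two copies of U-U-U-U-U-U-U-U with '-' between the halves.

U-U-U-U-U-U-U-U-U-U-U-U-U-U-U-U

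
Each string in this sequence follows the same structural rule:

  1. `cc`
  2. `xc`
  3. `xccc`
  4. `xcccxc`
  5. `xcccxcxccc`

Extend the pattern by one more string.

xcccxcxcccxcccxc

This is a Fibonacci-style word recurrence s(k) = s(k−1)·s(k−2): e.g. xc·cc = xccc.
Continuing: xcccxcxccc · xcccxc gives term 6.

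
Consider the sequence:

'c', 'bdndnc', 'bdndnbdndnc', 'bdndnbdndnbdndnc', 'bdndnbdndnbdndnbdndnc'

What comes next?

bdndnbdndnbdndnbdndnbdndnc

The strings grow by a fixed prefix bdndn each time.
So the next term is bdndn·bdndnbdndnbdndnbdndnc.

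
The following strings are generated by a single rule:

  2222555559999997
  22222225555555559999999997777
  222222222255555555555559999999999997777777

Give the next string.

The n-th term is 3n+1 2's then 4n+1 5's then 3n+3 9's then 3n-2 7's (n = 1, 2, …).
At n = 4 the blocks have lengths 13, 17, 15, 10.

2222222222222555555555555555559999999999999997777777777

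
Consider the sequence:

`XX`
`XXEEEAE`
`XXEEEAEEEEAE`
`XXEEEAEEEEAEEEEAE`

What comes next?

XXEEEAEEEEAEEEEAEEEEAE

The strings grow by a fixed suffix EEEAE each time.
So the next term is XXEEEAEEEEAEEEEAE·EEEAE.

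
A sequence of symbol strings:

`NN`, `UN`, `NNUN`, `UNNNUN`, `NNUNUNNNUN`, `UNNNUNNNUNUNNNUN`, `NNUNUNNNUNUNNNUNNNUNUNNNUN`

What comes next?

This is a Fibonacci-style word recurrence s(k) = s(k−2)·s(k−1): e.g. NN·UN = NNUN.
Continuing: UNNNUNNNUNUNNNUN · NNUNUNNNUNUNNNUNNNUNUNNNUN gives term 8.

UNNNUNNNUNUNNNUNNNUNUNNNUNUNNNUNNNUNUNNNUN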